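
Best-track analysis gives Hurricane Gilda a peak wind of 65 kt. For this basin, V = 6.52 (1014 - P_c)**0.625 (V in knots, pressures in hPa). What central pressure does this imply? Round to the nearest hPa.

ΔP = (V / 6.52)^(1/0.625) = (65/6.52)^1.600.
65/6.52 = 9.969; 9.969^1.600 ≈ 39.62 hPa.
P_c = 1014 − 39.62 = 974.38 ≈ 974 hPa.

974 hPa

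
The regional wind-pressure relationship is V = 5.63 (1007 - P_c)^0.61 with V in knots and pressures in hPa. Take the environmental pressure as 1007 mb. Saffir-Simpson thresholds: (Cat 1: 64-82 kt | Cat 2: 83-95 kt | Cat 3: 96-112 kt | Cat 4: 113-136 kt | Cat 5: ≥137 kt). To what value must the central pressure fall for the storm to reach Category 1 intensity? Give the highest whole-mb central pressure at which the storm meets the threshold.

953 mb

Category 1 begins at V = 64 kt.
Required ΔP = (64/5.63)^(1/0.61) = 11.368^1.639 ≈ 53.78 mb.
P_c ≤ 1007 − 53.78 = 953.22, so the highest integer P_c is 953 mb.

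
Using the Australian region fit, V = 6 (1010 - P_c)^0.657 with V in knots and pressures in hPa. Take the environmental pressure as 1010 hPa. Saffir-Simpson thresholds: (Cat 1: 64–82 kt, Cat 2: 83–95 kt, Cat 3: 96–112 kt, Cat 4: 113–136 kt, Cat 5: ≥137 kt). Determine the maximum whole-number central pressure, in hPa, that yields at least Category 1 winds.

973 hPa

Category 1 begins at V = 64 kt.
Required ΔP = (64/6)^(1/0.657) = 10.667^1.522 ≈ 36.71 hPa.
P_c ≤ 1010 − 36.71 = 973.29, so the highest integer P_c is 973 hPa.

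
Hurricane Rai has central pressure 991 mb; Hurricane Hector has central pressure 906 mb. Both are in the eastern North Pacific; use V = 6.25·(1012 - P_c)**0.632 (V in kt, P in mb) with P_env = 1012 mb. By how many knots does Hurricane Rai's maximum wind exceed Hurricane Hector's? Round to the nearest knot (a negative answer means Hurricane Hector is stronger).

-76 kt

Hurricane Rai: ΔP = 21; V ≈ 6.25 × 21^0.632 ≈ 42.81 kt.
Hurricane Hector: ΔP = 106; V ≈ 6.25 × 106^0.632 ≈ 119.09 kt.
Difference ≈ 42.81 − 119.09 = -76.28 → -76 kt.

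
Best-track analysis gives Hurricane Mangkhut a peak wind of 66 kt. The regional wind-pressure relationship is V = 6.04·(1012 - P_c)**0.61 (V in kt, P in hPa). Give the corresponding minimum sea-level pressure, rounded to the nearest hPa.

ΔP = (V / 6.04)^(1/0.61) = (66/6.04)^1.639.
66/6.04 = 10.927; 10.927^1.639 ≈ 50.40 hPa.
P_c = 1012 − 50.40 = 961.60 ≈ 962 hPa.

962 hPa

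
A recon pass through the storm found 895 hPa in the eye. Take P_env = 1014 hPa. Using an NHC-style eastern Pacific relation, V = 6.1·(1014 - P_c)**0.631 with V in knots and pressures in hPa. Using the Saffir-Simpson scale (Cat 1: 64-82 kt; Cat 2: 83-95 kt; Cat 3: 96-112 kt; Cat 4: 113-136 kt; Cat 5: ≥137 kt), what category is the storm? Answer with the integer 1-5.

ΔP = 1014 − 895 = 119 hPa.
V ≈ 6.1 × 119^0.631 = 6.1 × 20.40 ≈ 124 kt.
124 kt falls in the Category 4 band.

4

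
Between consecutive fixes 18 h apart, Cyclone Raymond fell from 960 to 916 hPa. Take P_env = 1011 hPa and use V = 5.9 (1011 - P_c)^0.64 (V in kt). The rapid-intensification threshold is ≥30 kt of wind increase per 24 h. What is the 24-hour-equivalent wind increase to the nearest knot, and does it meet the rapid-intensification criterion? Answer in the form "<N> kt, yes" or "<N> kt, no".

V₁: ΔP = 51, V ≈ 5.9 × 51^0.64 ≈ 73.06 kt.
V₂: ΔP = 95, V ≈ 5.9 × 95^0.64 ≈ 108.79 kt.
ΔV over 18 h = 35.73 kt → 24 h equivalent = 35.73 × 24/18 ≈ 47.64 kt.
48 kt ≥ 30 kt ⇒ rapid intensification.

48 kt, yes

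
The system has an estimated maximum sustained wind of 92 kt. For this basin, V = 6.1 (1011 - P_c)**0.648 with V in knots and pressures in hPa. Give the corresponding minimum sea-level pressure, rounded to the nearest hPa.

945 hPa

ΔP = (V / 6.1)^(1/0.648) = (92/6.1)^1.543.
92/6.1 = 15.082; 15.082^1.543 ≈ 65.86 hPa.
P_c = 1011 − 65.86 = 945.14 ≈ 945 hPa.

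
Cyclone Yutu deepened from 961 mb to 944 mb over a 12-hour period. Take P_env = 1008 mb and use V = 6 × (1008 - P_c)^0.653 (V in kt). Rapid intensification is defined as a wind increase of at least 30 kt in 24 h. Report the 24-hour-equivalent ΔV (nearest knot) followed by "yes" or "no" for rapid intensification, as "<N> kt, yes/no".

V₁: ΔP = 47, V ≈ 6 × 47^0.653 ≈ 74.14 kt.
V₂: ΔP = 64, V ≈ 6 × 64^0.653 ≈ 90.70 kt.
ΔV over 12 h = 16.56 kt → 24 h equivalent = 16.56 × 24/12 ≈ 33.12 kt.
33 kt ≥ 30 kt ⇒ rapid intensification.

33 kt, yes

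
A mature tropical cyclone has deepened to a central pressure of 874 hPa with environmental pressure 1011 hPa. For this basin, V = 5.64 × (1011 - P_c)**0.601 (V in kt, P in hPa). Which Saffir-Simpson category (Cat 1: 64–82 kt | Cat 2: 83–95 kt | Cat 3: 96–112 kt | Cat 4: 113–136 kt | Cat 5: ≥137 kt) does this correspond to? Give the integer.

3

ΔP = 1011 − 874 = 137 hPa.
V ≈ 5.64 × 137^0.601 = 5.64 × 19.24 ≈ 109 kt.
109 kt falls in the Category 3 band.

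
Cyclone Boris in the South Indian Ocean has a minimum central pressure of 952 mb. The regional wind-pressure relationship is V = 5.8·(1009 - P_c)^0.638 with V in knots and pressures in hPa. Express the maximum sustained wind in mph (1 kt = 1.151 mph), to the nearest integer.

ΔP = 1009 − 952 = 57 mb.
V ≈ 5.8 × 57^0.638 = 5.8 × 13.190 ≈ 76.503 kt.
76.503 × 1.151 ≈ 88.05 mph → 88 mph.

88 mph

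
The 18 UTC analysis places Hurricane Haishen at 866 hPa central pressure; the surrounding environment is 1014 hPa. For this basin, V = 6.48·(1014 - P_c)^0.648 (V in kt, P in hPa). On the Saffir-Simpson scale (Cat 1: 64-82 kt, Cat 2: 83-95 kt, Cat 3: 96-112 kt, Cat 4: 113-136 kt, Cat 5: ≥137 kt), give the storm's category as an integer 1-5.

ΔP = 1014 − 866 = 148 hPa.
V ≈ 6.48 × 148^0.648 = 6.48 × 25.49 ≈ 165 kt.
165 kt falls in the Category 5 band.

5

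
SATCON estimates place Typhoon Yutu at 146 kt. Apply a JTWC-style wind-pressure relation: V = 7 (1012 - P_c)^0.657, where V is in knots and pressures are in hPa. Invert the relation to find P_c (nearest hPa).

ΔP = (V / 7)^(1/0.657) = (146/7)^1.522.
146/7 = 20.857; 20.857^1.522 ≈ 101.86 hPa.
P_c = 1012 − 101.86 = 910.14 ≈ 910 hPa.

910 hPa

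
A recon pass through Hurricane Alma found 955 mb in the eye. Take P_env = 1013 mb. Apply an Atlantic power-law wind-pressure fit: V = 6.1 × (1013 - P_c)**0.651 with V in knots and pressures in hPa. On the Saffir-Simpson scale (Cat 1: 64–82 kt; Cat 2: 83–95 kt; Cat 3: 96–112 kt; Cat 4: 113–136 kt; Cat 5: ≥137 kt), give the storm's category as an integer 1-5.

2

ΔP = 1013 − 955 = 58 mb.
V ≈ 6.1 × 58^0.651 = 6.1 × 14.06 ≈ 86 kt.
86 kt falls in the Category 2 band.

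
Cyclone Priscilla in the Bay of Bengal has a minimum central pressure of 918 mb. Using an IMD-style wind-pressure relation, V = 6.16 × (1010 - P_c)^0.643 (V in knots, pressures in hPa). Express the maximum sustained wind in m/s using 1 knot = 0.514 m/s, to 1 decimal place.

58.0 m/s

ΔP = 1010 − 918 = 92 mb.
V ≈ 6.16 × 92^0.643 = 6.16 × 18.311 ≈ 112.797 kt.
112.797 × 0.514 ≈ 57.98 m/s → 58.0 m/s.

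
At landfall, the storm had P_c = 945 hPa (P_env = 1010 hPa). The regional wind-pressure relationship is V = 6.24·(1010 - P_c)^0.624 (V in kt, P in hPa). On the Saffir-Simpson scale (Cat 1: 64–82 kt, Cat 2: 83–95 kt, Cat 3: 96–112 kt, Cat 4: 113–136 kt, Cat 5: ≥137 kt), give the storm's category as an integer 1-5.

ΔP = 1010 − 945 = 65 hPa.
V ≈ 6.24 × 65^0.624 = 6.24 × 13.53 ≈ 84 kt.
84 kt falls in the Category 2 band.

2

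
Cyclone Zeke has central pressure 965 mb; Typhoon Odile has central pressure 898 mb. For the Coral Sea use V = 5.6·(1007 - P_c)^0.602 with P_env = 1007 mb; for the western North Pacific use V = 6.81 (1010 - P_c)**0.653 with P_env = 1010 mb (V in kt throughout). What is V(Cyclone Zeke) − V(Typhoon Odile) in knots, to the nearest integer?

-95 kt

Cyclone Zeke: ΔP = 42; V ≈ 5.6 × 42^0.602 ≈ 53.14 kt.
Typhoon Odile: ΔP = 112; V ≈ 6.81 × 112^0.653 ≈ 148.35 kt.
Difference ≈ 53.14 − 148.35 = -95.21 → -95 kt.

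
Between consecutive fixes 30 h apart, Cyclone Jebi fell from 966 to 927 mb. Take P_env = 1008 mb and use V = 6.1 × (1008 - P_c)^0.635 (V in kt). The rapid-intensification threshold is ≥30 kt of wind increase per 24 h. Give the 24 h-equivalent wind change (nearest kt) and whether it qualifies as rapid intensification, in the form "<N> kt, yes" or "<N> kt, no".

27 kt, no

V₁: ΔP = 42, V ≈ 6.1 × 42^0.635 ≈ 65.48 kt.
V₂: ΔP = 81, V ≈ 6.1 × 81^0.635 ≈ 99.36 kt.
ΔV over 30 h = 33.88 kt → 24 h equivalent = 33.88 × 24/30 ≈ 27.10 kt.
27 kt < 30 kt ⇒ not rapid intensification.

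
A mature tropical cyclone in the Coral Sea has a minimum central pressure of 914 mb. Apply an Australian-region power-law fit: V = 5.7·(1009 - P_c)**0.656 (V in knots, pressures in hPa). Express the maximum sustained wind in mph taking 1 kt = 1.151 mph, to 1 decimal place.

130.1 mph

ΔP = 1009 − 914 = 95 mb.
V ≈ 5.7 × 95^0.656 = 5.7 × 19.833 ≈ 113.048 kt.
113.048 × 1.151 ≈ 130.12 mph → 130.1 mph.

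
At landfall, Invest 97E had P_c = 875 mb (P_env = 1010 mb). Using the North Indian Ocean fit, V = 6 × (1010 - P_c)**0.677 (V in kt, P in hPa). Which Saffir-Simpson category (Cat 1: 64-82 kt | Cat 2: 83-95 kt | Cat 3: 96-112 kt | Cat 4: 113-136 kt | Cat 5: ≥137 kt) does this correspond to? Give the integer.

ΔP = 1010 − 875 = 135 mb.
V ≈ 6 × 135^0.677 = 6 × 27.68 ≈ 166 kt.
166 kt falls in the Category 5 band.

5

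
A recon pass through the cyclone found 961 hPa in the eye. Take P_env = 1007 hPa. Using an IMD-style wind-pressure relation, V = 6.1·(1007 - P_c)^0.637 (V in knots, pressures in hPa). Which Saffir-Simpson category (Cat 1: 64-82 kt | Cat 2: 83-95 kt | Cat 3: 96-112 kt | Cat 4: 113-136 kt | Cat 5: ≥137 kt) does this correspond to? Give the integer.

1

ΔP = 1007 − 961 = 46 hPa.
V ≈ 6.1 × 46^0.637 = 6.1 × 11.46 ≈ 70 kt.
70 kt falls in the Category 1 band.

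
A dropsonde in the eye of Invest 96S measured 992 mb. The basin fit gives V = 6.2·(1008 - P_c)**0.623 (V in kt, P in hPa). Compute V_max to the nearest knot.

35 kt

ΔP = 1008 − 992 = 16 mb.
16^0.623 ≈ 5.626.
V ≈ 6.2 × 5.626 ≈ 34.9 kt.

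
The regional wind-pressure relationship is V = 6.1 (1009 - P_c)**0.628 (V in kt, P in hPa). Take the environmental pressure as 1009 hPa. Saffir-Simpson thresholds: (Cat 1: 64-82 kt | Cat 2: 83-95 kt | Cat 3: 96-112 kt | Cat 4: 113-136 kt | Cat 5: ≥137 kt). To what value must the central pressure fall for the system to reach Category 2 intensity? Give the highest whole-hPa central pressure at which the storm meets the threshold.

Category 2 begins at V = 83 kt.
Required ΔP = (83/6.1)^(1/0.628) = 13.607^1.592 ≈ 63.88 hPa.
P_c ≤ 1009 − 63.88 = 945.12, so the highest integer P_c is 945 hPa.

945 hPa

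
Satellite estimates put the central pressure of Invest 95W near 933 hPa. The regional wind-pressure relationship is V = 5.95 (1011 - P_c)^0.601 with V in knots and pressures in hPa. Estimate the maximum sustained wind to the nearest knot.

82 kt

ΔP = 1011 − 933 = 78 hPa.
78^0.601 ≈ 13.714.
V ≈ 5.95 × 13.714 ≈ 81.6 kt.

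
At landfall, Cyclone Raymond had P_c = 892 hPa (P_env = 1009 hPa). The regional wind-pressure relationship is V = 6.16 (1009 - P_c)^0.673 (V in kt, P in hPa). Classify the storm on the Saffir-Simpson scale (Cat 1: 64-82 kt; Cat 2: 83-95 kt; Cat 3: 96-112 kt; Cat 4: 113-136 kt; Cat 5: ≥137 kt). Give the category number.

5

ΔP = 1009 − 892 = 117 hPa.
V ≈ 6.16 × 117^0.673 = 6.16 × 24.65 ≈ 152 kt.
152 kt falls in the Category 5 band.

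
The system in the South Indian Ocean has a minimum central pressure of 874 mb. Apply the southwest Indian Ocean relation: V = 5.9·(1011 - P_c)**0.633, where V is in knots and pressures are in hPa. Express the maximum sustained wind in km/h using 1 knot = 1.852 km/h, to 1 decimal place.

246.1 km/h

ΔP = 1011 − 874 = 137 mb.
V ≈ 5.9 × 137^0.633 = 5.9 × 22.519 ≈ 132.861 kt.
132.861 × 1.852 ≈ 246.06 km/h → 246.1 km/h.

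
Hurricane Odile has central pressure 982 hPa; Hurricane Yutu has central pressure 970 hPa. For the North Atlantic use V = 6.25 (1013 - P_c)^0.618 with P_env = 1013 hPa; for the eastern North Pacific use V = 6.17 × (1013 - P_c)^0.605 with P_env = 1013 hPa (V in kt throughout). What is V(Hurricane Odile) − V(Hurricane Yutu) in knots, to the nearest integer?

Hurricane Odile: ΔP = 31; V ≈ 6.25 × 31^0.618 ≈ 52.18 kt.
Hurricane Yutu: ΔP = 43; V ≈ 6.17 × 43^0.605 ≈ 60.05 kt.
Difference ≈ 52.18 − 60.05 = -7.87 → -8 kt.

-8 kt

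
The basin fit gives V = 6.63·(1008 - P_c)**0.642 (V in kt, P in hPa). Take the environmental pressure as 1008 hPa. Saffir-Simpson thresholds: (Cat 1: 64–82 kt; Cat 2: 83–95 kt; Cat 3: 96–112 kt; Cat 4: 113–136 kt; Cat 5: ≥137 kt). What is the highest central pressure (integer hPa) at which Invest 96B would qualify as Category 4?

Category 4 begins at V = 113 kt.
Required ΔP = (113/6.63)^(1/0.642) = 17.044^1.558 ≈ 82.86 hPa.
P_c ≤ 1008 − 82.86 = 925.14, so the highest integer P_c is 925 hPa.

925 hPa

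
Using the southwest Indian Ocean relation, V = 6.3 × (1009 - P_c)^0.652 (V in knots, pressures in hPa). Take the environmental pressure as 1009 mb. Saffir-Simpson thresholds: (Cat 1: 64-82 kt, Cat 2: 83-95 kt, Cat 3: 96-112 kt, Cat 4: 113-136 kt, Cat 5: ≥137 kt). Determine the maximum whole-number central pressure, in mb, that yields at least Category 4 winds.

Category 4 begins at V = 113 kt.
Required ΔP = (113/6.3)^(1/0.652) = 17.937^1.534 ≈ 83.74 mb.
P_c ≤ 1009 − 83.74 = 925.26, so the highest integer P_c is 925 mb.

925 mb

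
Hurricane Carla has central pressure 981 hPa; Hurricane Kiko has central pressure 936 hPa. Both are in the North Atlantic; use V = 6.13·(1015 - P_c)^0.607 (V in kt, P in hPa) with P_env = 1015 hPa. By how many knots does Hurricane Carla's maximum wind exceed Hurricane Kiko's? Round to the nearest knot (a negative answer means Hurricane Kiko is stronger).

Hurricane Carla: ΔP = 34; V ≈ 6.13 × 34^0.607 ≈ 52.13 kt.
Hurricane Kiko: ΔP = 79; V ≈ 6.13 × 79^0.607 ≈ 86.96 kt.
Difference ≈ 52.13 − 86.96 = -34.83 → -35 kt.

-35 kt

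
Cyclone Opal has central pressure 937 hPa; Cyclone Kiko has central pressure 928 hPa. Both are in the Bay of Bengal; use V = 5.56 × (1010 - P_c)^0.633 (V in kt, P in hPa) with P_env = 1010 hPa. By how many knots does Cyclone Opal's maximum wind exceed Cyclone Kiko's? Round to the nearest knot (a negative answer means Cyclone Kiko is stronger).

-6 kt

Cyclone Opal: ΔP = 73; V ≈ 5.56 × 73^0.633 ≈ 84.05 kt.
Cyclone Kiko: ΔP = 82; V ≈ 5.56 × 82^0.633 ≈ 90.47 kt.
Difference ≈ 84.05 − 90.47 = -6.42 → -6 kt.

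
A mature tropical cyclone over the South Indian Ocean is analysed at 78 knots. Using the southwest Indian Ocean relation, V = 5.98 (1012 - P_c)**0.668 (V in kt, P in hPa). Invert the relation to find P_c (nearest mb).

ΔP = (V / 5.98)^(1/0.668) = (78/5.98)^1.497.
78/5.98 = 13.043; 13.043^1.497 ≈ 46.75 mb.
P_c = 1012 − 46.75 = 965.25 ≈ 965 mb.

965 mb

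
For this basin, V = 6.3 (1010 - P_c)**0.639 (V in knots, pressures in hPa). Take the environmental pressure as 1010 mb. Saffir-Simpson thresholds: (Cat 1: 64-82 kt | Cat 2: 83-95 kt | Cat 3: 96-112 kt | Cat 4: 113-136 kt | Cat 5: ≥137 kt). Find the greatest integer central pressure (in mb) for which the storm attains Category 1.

Category 1 begins at V = 64 kt.
Required ΔP = (64/6.3)^(1/0.639) = 10.159^1.565 ≈ 37.64 mb.
P_c ≤ 1010 − 37.64 = 972.36, so the highest integer P_c is 972 mb.

972 mb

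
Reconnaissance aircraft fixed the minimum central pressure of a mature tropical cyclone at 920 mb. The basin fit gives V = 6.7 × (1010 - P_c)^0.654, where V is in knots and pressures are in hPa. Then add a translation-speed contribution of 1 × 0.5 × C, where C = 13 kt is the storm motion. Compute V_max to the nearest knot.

ΔP = 1010 − 920 = 90 mb.
90^0.654 ≈ 18.970.
V ≈ 6.7 × 18.970 ≈ 127.1 kt.
Translation term: 1 × 0.5 × 13 = 6.5 kt.
Corrected V ≈ 133.6 kt → 134 kt.

134 kt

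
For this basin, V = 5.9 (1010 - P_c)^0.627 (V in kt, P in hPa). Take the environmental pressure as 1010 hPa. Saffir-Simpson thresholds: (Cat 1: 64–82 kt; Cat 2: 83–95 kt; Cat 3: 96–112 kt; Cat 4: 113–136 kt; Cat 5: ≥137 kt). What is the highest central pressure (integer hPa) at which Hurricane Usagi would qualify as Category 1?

965 hPa

Category 1 begins at V = 64 kt.
Required ΔP = (64/5.9)^(1/0.627) = 10.847^1.595 ≈ 44.80 hPa.
P_c ≤ 1010 − 44.80 = 965.20, so the highest integer P_c is 965 hPa.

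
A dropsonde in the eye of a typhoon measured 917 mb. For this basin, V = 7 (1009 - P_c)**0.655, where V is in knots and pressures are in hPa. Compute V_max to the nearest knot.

ΔP = 1009 − 917 = 92 mb.
92^0.655 ≈ 19.332.
V ≈ 7 × 19.332 ≈ 135.3 kt.

135 kt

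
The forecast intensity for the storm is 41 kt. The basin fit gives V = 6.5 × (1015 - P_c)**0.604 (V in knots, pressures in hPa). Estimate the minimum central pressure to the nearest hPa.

ΔP = (V / 6.5)^(1/0.604) = (41/6.5)^1.656.
41/6.5 = 6.308; 6.308^1.656 ≈ 21.10 hPa.
P_c = 1015 − 21.10 = 993.90 ≈ 994 hPa.

994 hPa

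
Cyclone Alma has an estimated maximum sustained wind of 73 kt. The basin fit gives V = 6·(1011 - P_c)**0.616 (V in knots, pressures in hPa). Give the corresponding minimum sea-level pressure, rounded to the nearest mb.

ΔP = (V / 6)^(1/0.616) = (73/6)^1.623.
73/6 = 12.167; 12.167^1.623 ≈ 57.76 mb.
P_c = 1011 − 57.76 = 953.24 ≈ 953 mb.

953 mb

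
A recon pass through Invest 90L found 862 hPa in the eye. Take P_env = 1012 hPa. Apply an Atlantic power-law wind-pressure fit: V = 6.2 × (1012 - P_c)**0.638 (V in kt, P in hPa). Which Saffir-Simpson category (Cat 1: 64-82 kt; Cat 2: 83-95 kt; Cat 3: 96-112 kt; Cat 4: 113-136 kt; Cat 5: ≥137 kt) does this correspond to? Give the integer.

5

ΔP = 1012 − 862 = 150 hPa.
V ≈ 6.2 × 150^0.638 = 6.2 × 24.45 ≈ 152 kt.
152 kt falls in the Category 5 band.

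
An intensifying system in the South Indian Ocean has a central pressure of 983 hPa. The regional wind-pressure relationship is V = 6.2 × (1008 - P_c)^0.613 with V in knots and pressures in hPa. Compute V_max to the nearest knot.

45 kt

ΔP = 1008 − 983 = 25 hPa.
25^0.613 ≈ 7.193.
V ≈ 6.2 × 7.193 ≈ 44.6 kt.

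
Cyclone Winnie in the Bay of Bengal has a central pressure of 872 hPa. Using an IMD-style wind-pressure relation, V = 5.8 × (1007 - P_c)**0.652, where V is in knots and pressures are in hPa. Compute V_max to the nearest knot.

ΔP = 1007 − 872 = 135 hPa.
135^0.652 ≈ 24.489.
V ≈ 5.8 × 24.489 ≈ 142.0 kt.

142 kt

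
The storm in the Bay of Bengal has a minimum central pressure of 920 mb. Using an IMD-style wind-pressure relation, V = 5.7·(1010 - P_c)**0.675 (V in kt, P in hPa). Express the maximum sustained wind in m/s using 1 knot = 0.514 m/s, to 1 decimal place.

61.1 m/s

ΔP = 1010 − 920 = 90 mb.
V ≈ 5.7 × 90^0.675 = 5.7 × 20.850 ≈ 118.847 kt.
118.847 × 0.514 ≈ 61.09 m/s → 61.1 m/s.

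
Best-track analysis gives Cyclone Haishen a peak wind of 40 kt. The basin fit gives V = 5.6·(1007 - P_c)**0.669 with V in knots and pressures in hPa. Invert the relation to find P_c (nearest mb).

ΔP = (V / 5.6)^(1/0.669) = (40/5.6)^1.495.
40/5.6 = 7.143; 7.143^1.495 ≈ 18.89 mb.
P_c = 1007 − 18.89 = 988.11 ≈ 988 mb.

988 mb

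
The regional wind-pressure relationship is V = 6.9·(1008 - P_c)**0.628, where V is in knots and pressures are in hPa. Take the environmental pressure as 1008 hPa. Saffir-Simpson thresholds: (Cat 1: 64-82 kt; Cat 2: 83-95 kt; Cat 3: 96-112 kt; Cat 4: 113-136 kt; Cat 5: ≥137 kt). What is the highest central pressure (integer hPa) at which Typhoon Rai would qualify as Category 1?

Category 1 begins at V = 64 kt.
Required ΔP = (64/6.9)^(1/0.628) = 9.275^1.592 ≈ 34.70 hPa.
P_c ≤ 1008 − 34.70 = 973.30, so the highest integer P_c is 973 hPa.

973 hPa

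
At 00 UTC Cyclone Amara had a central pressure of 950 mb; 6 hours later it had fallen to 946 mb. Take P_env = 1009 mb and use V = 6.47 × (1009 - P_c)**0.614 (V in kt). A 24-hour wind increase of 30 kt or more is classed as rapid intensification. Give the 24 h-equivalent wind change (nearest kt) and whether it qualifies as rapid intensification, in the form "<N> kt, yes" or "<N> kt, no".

13 kt, no

V₁: ΔP = 59, V ≈ 6.47 × 59^0.614 ≈ 79.11 kt.
V₂: ΔP = 63, V ≈ 6.47 × 63^0.614 ≈ 82.36 kt.
ΔV over 6 h = 3.25 kt → 24 h equivalent = 3.25 × 24/6 ≈ 13.00 kt.
13 kt < 30 kt ⇒ not rapid intensification.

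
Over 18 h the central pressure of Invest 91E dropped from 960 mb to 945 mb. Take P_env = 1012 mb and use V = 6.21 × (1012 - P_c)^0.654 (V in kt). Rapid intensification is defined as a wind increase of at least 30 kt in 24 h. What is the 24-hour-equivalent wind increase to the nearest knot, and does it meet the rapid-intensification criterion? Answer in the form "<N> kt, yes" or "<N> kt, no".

20 kt, no

V₁: ΔP = 52, V ≈ 6.21 × 52^0.654 ≈ 82.29 kt.
V₂: ΔP = 67, V ≈ 6.21 × 67^0.654 ≈ 97.13 kt.
ΔV over 18 h = 14.84 kt → 24 h equivalent = 14.84 × 24/18 ≈ 19.79 kt.
20 kt < 30 kt ⇒ not rapid intensification.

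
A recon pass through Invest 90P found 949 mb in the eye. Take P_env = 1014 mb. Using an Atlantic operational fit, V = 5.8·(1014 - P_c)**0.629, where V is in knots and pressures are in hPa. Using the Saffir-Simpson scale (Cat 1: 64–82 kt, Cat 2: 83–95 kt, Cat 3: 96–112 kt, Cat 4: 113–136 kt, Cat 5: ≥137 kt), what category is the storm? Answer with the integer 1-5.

1

ΔP = 1014 − 949 = 65 mb.
V ≈ 5.8 × 65^0.629 = 5.8 × 13.81 ≈ 80 kt.
80 kt falls in the Category 1 band.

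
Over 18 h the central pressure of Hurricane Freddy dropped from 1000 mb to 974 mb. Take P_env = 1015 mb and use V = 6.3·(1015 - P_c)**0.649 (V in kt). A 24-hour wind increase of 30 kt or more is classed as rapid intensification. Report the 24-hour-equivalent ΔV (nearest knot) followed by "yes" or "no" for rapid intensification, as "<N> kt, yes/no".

45 kt, yes

V₁: ΔP = 15, V ≈ 6.3 × 15^0.649 ≈ 36.53 kt.
V₂: ΔP = 41, V ≈ 6.3 × 41^0.649 ≈ 70.15 kt.
ΔV over 18 h = 33.62 kt → 24 h equivalent = 33.62 × 24/18 ≈ 44.83 kt.
45 kt ≥ 30 kt ⇒ rapid intensification.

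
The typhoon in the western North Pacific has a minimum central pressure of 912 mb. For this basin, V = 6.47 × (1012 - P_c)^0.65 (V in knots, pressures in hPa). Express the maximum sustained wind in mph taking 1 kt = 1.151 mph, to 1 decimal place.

ΔP = 1012 − 912 = 100 mb.
V ≈ 6.47 × 100^0.65 = 6.47 × 19.953 ≈ 129.093 kt.
129.093 × 1.151 ≈ 148.59 mph → 148.6 mph.

148.6 mph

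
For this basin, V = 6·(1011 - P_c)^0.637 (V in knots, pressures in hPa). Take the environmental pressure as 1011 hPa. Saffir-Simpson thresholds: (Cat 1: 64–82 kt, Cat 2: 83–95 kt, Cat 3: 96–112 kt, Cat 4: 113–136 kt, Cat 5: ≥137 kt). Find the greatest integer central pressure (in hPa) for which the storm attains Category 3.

933 hPa

Category 3 begins at V = 96 kt.
Required ΔP = (96/6)^(1/0.637) = 16.000^1.570 ≈ 77.68 hPa.
P_c ≤ 1011 − 77.68 = 933.32, so the highest integer P_c is 933 hPa.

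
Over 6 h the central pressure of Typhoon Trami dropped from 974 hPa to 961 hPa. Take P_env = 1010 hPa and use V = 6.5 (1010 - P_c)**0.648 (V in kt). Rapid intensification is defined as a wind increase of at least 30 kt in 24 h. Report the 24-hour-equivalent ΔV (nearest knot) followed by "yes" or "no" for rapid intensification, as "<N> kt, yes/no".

V₁: ΔP = 36, V ≈ 6.5 × 36^0.648 ≈ 66.28 kt.
V₂: ΔP = 49, V ≈ 6.5 × 49^0.648 ≈ 80.94 kt.
ΔV over 6 h = 14.66 kt → 24 h equivalent = 14.66 × 24/6 ≈ 58.64 kt.
59 kt ≥ 30 kt ⇒ rapid intensification.

59 kt, yes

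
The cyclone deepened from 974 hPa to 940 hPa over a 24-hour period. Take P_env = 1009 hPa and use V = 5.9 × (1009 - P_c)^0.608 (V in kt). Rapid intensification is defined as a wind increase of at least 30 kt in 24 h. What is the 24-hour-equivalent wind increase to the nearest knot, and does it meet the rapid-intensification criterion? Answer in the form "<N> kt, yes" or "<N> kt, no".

V₁: ΔP = 35, V ≈ 5.9 × 35^0.608 ≈ 51.24 kt.
V₂: ΔP = 69, V ≈ 5.9 × 69^0.608 ≈ 77.42 kt.
ΔV over 24 h = 26.18 kt → 24 h equivalent = 26.18 × 24/24 ≈ 26.18 kt.
26 kt < 30 kt ⇒ not rapid intensification.

26 kt, no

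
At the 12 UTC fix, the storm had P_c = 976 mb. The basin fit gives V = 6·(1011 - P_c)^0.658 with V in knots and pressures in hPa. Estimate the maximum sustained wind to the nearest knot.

ΔP = 1011 − 976 = 35 mb.
35^0.658 ≈ 10.375.
V ≈ 6 × 10.375 ≈ 62.3 kt.

62 kt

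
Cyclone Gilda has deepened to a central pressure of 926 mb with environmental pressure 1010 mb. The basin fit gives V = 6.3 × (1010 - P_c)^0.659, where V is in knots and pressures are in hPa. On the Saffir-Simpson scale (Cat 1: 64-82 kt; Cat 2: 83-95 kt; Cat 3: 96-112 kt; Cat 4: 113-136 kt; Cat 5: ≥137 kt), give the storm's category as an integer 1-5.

4

ΔP = 1010 − 926 = 84 mb.
V ≈ 6.3 × 84^0.659 = 6.3 × 18.54 ≈ 117 kt.
117 kt falls in the Category 4 band.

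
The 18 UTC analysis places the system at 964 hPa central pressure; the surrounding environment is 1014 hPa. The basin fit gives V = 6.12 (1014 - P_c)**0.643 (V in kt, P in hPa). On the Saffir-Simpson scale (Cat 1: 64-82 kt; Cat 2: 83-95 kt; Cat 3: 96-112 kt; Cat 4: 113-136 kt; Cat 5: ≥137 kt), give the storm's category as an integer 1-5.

1

ΔP = 1014 − 964 = 50 hPa.
V ≈ 6.12 × 50^0.643 = 6.12 × 12.37 ≈ 76 kt.
76 kt falls in the Category 1 band.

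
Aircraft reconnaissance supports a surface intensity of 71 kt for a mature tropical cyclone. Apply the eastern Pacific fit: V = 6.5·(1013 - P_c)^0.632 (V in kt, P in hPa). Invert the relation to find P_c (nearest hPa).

ΔP = (V / 6.5)^(1/0.632) = (71/6.5)^1.582.
71/6.5 = 10.923; 10.923^1.582 ≈ 43.95 hPa.
P_c = 1013 − 43.95 = 969.05 ≈ 969 hPa.

969 hPa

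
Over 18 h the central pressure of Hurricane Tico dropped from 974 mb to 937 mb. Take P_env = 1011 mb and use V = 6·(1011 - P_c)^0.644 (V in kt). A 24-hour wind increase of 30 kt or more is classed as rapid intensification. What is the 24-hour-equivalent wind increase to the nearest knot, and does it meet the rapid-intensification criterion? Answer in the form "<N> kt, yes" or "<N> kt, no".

46 kt, yes

V₁: ΔP = 37, V ≈ 6 × 37^0.644 ≈ 61.39 kt.
V₂: ΔP = 74, V ≈ 6 × 74^0.644 ≈ 95.93 kt.
ΔV over 18 h = 34.54 kt → 24 h equivalent = 34.54 × 24/18 ≈ 46.05 kt.
46 kt ≥ 30 kt ⇒ rapid intensification.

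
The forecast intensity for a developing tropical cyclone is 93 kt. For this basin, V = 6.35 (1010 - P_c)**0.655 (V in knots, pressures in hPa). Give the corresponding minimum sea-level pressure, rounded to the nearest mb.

950 mb

ΔP = (V / 6.35)^(1/0.655) = (93/6.35)^1.527.
93/6.35 = 14.646; 14.646^1.527 ≈ 60.22 mb.
P_c = 1010 − 60.22 = 949.78 ≈ 950 mb.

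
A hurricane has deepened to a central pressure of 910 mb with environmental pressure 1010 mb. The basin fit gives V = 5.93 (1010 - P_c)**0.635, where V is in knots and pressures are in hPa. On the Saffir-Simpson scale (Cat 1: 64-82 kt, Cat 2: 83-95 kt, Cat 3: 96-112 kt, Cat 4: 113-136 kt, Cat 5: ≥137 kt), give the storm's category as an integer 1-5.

ΔP = 1010 − 910 = 100 mb.
V ≈ 5.93 × 100^0.635 = 5.93 × 18.62 ≈ 110 kt.
110 kt falls in the Category 3 band.

3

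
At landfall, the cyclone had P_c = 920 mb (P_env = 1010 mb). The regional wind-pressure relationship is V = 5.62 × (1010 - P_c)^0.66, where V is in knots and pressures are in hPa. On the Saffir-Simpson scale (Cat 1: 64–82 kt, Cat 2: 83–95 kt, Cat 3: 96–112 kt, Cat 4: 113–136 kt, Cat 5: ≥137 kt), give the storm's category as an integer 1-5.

ΔP = 1010 − 920 = 90 mb.
V ≈ 5.62 × 90^0.66 = 5.62 × 19.49 ≈ 110 kt.
110 kt falls in the Category 3 band.

3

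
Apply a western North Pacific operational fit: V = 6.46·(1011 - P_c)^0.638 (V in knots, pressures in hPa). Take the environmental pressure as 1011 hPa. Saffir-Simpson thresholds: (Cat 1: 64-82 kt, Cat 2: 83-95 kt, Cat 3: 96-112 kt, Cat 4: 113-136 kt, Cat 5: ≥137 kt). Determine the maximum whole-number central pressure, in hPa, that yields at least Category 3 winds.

Category 3 begins at V = 96 kt.
Required ΔP = (96/6.46)^(1/0.638) = 14.861^1.567 ≈ 68.71 hPa.
P_c ≤ 1011 − 68.71 = 942.29, so the highest integer P_c is 942 hPa.

942 hPa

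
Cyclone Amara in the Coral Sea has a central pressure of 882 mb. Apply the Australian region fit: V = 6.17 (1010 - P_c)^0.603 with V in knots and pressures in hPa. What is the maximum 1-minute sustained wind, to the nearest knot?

ΔP = 1010 − 882 = 128 mb.
128^0.603 ≈ 18.649.
V ≈ 6.17 × 18.649 ≈ 115.1 kt.

115 kt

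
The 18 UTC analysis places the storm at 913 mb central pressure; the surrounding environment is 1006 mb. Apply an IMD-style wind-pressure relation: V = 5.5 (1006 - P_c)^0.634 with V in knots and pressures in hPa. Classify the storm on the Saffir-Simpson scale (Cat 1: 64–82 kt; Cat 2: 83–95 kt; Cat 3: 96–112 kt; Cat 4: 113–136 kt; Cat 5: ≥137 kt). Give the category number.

3

ΔP = 1006 − 913 = 93 mb.
V ≈ 5.5 × 93^0.634 = 5.5 × 17.70 ≈ 97 kt.
97 kt falls in the Category 3 band.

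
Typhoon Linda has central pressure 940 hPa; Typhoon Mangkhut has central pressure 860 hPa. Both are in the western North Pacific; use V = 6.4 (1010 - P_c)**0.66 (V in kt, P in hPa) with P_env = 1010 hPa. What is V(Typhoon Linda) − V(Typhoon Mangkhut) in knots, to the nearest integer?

-69 kt

Typhoon Linda: ΔP = 70; V ≈ 6.4 × 70^0.66 ≈ 105.67 kt.
Typhoon Mangkhut: ΔP = 150; V ≈ 6.4 × 150^0.66 ≈ 174.74 kt.
Difference ≈ 105.67 − 174.74 = -69.07 → -69 kt.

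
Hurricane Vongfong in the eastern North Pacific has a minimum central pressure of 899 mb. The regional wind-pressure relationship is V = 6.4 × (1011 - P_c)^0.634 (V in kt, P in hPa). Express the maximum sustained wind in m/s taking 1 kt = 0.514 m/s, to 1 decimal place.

ΔP = 1011 − 899 = 112 mb.
V ≈ 6.4 × 112^0.634 = 6.4 × 19.916 ≈ 127.463 kt.
127.463 × 0.514 ≈ 65.52 m/s → 65.5 m/s.

65.5 m/s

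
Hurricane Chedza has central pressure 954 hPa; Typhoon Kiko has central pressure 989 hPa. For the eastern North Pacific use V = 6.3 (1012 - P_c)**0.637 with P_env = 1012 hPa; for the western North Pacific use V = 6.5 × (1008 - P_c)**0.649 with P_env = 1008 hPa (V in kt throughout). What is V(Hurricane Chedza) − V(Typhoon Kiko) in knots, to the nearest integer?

Hurricane Chedza: ΔP = 58; V ≈ 6.3 × 58^0.637 ≈ 83.68 kt.
Typhoon Kiko: ΔP = 19; V ≈ 6.5 × 19^0.649 ≈ 43.94 kt.
Difference ≈ 83.68 − 43.94 = 39.74 → 40 kt.

40 kt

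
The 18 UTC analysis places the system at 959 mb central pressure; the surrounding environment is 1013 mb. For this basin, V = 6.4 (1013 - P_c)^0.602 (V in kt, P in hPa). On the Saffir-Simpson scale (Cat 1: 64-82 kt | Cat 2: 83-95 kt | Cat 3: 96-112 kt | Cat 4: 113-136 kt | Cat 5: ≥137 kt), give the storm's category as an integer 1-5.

1

ΔP = 1013 − 959 = 54 mb.
V ≈ 6.4 × 54^0.602 = 6.4 × 11.04 ≈ 71 kt.
71 kt falls in the Category 1 band.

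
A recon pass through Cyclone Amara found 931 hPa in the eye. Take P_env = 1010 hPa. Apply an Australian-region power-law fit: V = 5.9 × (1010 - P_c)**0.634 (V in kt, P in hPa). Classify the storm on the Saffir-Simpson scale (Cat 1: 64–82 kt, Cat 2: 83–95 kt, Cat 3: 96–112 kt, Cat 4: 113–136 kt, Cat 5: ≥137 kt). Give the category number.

2

ΔP = 1010 − 931 = 79 hPa.
V ≈ 5.9 × 79^0.634 = 5.9 × 15.96 ≈ 94 kt.
94 kt falls in the Category 2 band.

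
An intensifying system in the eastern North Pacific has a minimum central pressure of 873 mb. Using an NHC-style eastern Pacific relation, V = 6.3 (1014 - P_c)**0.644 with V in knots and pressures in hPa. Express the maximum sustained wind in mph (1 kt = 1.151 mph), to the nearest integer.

176 mph

ΔP = 1014 − 873 = 141 mb.
V ≈ 6.3 × 141^0.644 = 6.3 × 24.216 ≈ 152.559 kt.
152.559 × 1.151 ≈ 175.60 mph → 176 mph.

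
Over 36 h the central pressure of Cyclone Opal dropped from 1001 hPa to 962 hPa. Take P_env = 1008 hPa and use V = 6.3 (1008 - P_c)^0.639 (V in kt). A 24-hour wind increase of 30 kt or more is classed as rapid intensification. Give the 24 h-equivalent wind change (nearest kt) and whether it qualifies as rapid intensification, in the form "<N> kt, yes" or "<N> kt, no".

34 kt, yes

V₁: ΔP = 7, V ≈ 6.3 × 7^0.639 ≈ 21.85 kt.
V₂: ΔP = 46, V ≈ 6.3 × 46^0.639 ≈ 72.75 kt.
ΔV over 36 h = 50.90 kt → 24 h equivalent = 50.90 × 24/36 ≈ 33.93 kt.
34 kt ≥ 30 kt ⇒ rapid intensification.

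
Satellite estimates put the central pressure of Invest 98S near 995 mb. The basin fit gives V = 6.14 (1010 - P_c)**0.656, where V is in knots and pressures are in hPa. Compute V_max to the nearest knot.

36 kt

ΔP = 1010 − 995 = 15 mb.
15^0.656 ≈ 5.909.
V ≈ 6.14 × 5.909 ≈ 36.3 kt.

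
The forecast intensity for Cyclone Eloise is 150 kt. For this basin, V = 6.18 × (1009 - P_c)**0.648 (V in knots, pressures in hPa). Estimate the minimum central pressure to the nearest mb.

872 mb

ΔP = (V / 6.18)^(1/0.648) = (150/6.18)^1.543.
150/6.18 = 24.272; 24.272^1.543 ≈ 137.25 mb.
P_c = 1009 − 137.25 = 871.75 ≈ 872 mb.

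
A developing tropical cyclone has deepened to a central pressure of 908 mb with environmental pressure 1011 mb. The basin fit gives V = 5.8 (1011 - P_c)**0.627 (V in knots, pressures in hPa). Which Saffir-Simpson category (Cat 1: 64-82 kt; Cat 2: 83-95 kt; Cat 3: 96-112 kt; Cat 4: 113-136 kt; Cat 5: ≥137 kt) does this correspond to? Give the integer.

ΔP = 1011 − 908 = 103 mb.
V ≈ 5.8 × 103^0.627 = 5.8 × 18.28 ≈ 106 kt.
106 kt falls in the Category 3 band.

3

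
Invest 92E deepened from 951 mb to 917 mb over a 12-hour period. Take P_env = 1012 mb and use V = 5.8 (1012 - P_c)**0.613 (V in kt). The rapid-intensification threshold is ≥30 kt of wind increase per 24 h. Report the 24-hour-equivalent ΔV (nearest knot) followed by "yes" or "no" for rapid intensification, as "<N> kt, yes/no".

V₁: ΔP = 61, V ≈ 5.8 × 61^0.613 ≈ 72.08 kt.
V₂: ΔP = 95, V ≈ 5.8 × 95^0.613 ≈ 94.57 kt.
ΔV over 12 h = 22.49 kt → 24 h equivalent = 22.49 × 24/12 ≈ 44.98 kt.
45 kt ≥ 30 kt ⇒ rapid intensification.

45 kt, yes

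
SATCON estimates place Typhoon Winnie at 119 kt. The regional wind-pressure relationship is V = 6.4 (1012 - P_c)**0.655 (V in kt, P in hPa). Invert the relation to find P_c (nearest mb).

925 mb

ΔP = (V / 6.4)^(1/0.655) = (119/6.4)^1.527.
119/6.4 = 18.594; 18.594^1.527 ≈ 86.69 mb.
P_c = 1012 − 86.69 = 925.31 ≈ 925 mb.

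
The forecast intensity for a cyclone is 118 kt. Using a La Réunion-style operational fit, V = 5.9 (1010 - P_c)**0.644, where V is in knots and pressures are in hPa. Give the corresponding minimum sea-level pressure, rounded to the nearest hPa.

905 hPa

ΔP = (V / 5.9)^(1/0.644) = (118/5.9)^1.553.
118/5.9 = 20.000; 20.000^1.553 ≈ 104.77 hPa.
P_c = 1010 − 104.77 = 905.23 ≈ 905 hPa.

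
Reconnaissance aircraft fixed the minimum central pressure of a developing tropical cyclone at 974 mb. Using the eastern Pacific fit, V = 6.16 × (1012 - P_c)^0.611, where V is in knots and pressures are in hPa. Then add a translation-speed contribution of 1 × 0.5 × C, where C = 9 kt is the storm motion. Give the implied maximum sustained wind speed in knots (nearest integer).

ΔP = 1012 − 974 = 38 mb.
38^0.611 ≈ 9.231.
V ≈ 6.16 × 9.231 ≈ 56.9 kt.
Translation term: 1 × 0.5 × 9 = 4.5 kt.
Corrected V ≈ 61.4 kt → 61 kt.

61 kt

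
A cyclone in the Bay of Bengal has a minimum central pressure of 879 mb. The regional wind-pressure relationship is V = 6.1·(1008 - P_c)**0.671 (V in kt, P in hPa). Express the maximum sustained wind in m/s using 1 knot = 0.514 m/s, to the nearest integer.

ΔP = 1008 − 879 = 129 mb.
V ≈ 6.1 × 129^0.671 = 6.1 × 26.074 ≈ 159.051 kt.
159.051 × 0.514 ≈ 81.75 m/s → 82 m/s.

82 m/s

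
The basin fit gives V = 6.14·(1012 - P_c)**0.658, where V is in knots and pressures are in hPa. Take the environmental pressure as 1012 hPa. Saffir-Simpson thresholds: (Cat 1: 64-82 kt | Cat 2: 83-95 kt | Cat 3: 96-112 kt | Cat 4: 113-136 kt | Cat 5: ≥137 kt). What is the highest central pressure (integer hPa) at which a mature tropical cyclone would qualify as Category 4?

Category 4 begins at V = 113 kt.
Required ΔP = (113/6.14)^(1/0.658) = 18.404^1.520 ≈ 83.63 hPa.
P_c ≤ 1012 − 83.63 = 928.37, so the highest integer P_c is 928 hPa.

928 hPa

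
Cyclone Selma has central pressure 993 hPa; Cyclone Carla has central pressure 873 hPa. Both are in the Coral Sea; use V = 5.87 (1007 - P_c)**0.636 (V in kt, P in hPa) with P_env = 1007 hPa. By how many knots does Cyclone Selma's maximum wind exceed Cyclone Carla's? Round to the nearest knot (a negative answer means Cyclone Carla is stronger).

-101 kt

Cyclone Selma: ΔP = 14; V ≈ 5.87 × 14^0.636 ≈ 31.45 kt.
Cyclone Carla: ΔP = 134; V ≈ 5.87 × 134^0.636 ≈ 132.27 kt.
Difference ≈ 31.45 − 132.27 = -100.82 → -101 kt.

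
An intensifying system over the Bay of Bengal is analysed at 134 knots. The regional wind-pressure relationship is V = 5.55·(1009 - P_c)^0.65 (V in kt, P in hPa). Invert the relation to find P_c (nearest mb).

ΔP = (V / 5.55)^(1/0.65) = (134/5.55)^1.538.
134/5.55 = 24.144; 24.144^1.538 ≈ 134.09 mb.
P_c = 1009 − 134.09 = 874.91 ≈ 875 mb.

875 mb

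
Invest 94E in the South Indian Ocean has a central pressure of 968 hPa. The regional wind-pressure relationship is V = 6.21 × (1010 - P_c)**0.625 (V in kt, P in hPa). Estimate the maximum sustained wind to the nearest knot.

64 kt

ΔP = 1010 − 968 = 42 hPa.
42^0.625 ≈ 10.340.
V ≈ 6.21 × 10.340 ≈ 64.2 kt.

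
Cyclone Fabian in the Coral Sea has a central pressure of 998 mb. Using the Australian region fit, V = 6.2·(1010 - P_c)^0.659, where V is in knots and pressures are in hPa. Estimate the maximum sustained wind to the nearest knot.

ΔP = 1010 − 998 = 12 mb.
12^0.659 ≈ 5.143.
V ≈ 6.2 × 5.143 ≈ 31.9 kt.

32 kt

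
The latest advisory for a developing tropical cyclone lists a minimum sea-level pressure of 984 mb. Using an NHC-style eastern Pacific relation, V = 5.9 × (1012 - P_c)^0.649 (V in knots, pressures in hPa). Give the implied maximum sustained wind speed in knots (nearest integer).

ΔP = 1012 − 984 = 28 mb.
28^0.649 ≈ 8.694.
V ≈ 5.9 × 8.694 ≈ 51.3 kt.

51 kt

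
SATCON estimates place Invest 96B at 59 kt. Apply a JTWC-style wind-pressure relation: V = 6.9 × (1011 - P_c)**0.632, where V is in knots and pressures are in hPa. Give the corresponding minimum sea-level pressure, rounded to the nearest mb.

ΔP = (V / 6.9)^(1/0.632) = (59/6.9)^1.582.
59/6.9 = 8.551; 8.551^1.582 ≈ 29.83 mb.
P_c = 1011 − 29.83 = 981.17 ≈ 981 mb.

981 mb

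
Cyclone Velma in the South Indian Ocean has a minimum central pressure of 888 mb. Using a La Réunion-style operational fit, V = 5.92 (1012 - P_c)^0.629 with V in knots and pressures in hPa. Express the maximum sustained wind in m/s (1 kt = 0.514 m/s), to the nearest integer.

ΔP = 1012 − 888 = 124 mb.
V ≈ 5.92 × 124^0.629 = 5.92 × 20.738 ≈ 122.768 kt.
122.768 × 0.514 ≈ 63.10 m/s → 63 m/s.

63 m/s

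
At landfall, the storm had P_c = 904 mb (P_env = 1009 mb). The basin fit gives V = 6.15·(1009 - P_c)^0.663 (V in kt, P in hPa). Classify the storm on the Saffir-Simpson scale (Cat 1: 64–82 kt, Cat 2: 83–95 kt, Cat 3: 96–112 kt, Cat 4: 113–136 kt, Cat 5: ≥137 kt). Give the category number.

ΔP = 1009 − 904 = 105 mb.
V ≈ 6.15 × 105^0.663 = 6.15 × 21.88 ≈ 135 kt.
135 kt falls in the Category 4 band.

4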